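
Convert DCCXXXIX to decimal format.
Convert DCCXXXIX (Roman numeral) → 500 + 100 + 100 + 10 + 10 + 10 + 9 = 739 (decimal)
739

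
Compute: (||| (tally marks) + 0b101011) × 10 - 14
Convert ||| (tally marks) → 3 (decimal)
Convert 0b101011 (binary) → 32 + 8 + 2 + 1 = 43 (decimal)
Expression in decimal: (3 + 43) × 10 - 14
Parentheses first: 3 + 43 = 46
Multiply: 46 × 10 = 460
Subtract: 460 - 14 = 446
446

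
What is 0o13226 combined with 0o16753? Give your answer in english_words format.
Convert 0o13226 (octal) → 1×4096 + 3×512 + 2×64 + 2×8 + 6 = 5782 (decimal)
Convert 0o16753 (octal) → 1×4096 + 6×512 + 7×64 + 5×8 + 3 = 7659 (decimal)
Compute 5782 + 7659 = 13441
Convert 13441 (decimal) → 13441 = 13×1000 + 4×100 + 41 → thirteen thousand four hundred forty-one (English words)
thirteen thousand four hundred forty-one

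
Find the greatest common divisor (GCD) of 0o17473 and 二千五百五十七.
Convert 0o17473 (octal) → 1×4096 + 7×512 + 4×64 + 7×8 + 3 = 7995 (decimal)
Convert 二千五百五十七 (Chinese numeral) → 2×1000 + 5×100 + 5×10 + 7 = 2557 (decimal)
Compute gcd(7995, 2557) = 1
1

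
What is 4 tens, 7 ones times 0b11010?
Convert 4 tens, 7 ones (place-value notation) → 4×10 + 7 = 47 (decimal)
Convert 0b11010 (binary) → 16 + 8 + 2 = 26 (decimal)
Compute 47 × 26 = 1222
1222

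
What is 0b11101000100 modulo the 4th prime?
Convert 0b11101000100 (binary) → 1024 + 512 + 256 + 64 + 4 = 1860 (decimal)
Convert the 4th prime (prime index) → 7 (decimal)
Compute 1860 mod 7 = 5
5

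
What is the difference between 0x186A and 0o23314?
Convert 0x186A (hexadecimal) → 1×4096 + 8×256 + 6×16 + 10 = 6250 (decimal)
Convert 0o23314 (octal) → 2×4096 + 3×512 + 3×64 + 1×8 + 4 = 9932 (decimal)
Difference: |6250 - 9932| = 3682
3682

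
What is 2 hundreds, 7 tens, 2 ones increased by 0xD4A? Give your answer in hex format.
Convert 2 hundreds, 7 tens, 2 ones (place-value notation) → 2×100 + 7×10 + 2 = 272 (decimal)
Convert 0xD4A (hexadecimal) → 13×256 + 4×16 + 10 = 3402 (decimal)
Compute 272 + 3402 = 3674
Convert 3674 (decimal) → 3674 = 14×256 + 5×16 + 10 → 0xE5A (hexadecimal)
0xE5A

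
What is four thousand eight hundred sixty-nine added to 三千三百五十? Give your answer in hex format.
Convert four thousand eight hundred sixty-nine (English words) → 4×1000 + 8×100 + 69 = 4869 (decimal)
Convert 三千三百五十 (Chinese numeral) → 3×1000 + 3×100 + 5×10 = 3350 (decimal)
Compute 4869 + 3350 = 8219
Convert 8219 (decimal) → 8219 = 2×4096 + 1×16 + 11 → 0x201B (hexadecimal)
0x201B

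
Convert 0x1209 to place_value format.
Convert 0x1209 (hexadecimal) → 1×4096 + 2×256 + 9 = 4617 (decimal)
Convert 4617 (decimal) → 4617 = 4×1000 + 6×100 + 1×10 + 7 → 4 thousands, 6 hundreds, 1 ten, 7 ones (place-value notation)
4 thousands, 6 hundreds, 1 ten, 7 ones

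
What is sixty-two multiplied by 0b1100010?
Convert sixty-two (English words) → 62 (decimal)
Convert 0b1100010 (binary) → 64 + 32 + 2 = 98 (decimal)
Compute 62 × 98 = 6076
6076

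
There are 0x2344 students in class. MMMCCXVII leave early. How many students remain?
Convert 0x2344 (hexadecimal) → 2×4096 + 3×256 + 4×16 + 4 = 9028 (decimal)
Convert MMMCCXVII (Roman numeral) → 1000 + 1000 + 1000 + 100 + 100 + 10 + 5 + 1 + 1 = 3217 (decimal)
Compute 9028 - 3217 = 5811
5811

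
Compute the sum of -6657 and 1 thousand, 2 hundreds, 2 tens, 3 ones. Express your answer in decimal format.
Convert 1 thousand, 2 hundreds, 2 tens, 3 ones (place-value notation) → 1×1000 + 2×100 + 2×10 + 3 = 1223 (decimal)
Compute -6657 + 1223 = -5434
-5434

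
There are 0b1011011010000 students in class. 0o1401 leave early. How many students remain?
Convert 0b1011011010000 (binary) → 4096 + 1024 + 512 + 128 + 64 + 16 = 5840 (decimal)
Convert 0o1401 (octal) → 1×512 + 4×64 + 1 = 769 (decimal)
Compute 5840 - 769 = 5071
5071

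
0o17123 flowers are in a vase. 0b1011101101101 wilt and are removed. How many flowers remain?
Convert 0o17123 (octal) → 1×4096 + 7×512 + 1×64 + 2×8 + 3 = 7763 (decimal)
Convert 0b1011101101101 (binary) → 4096 + 1024 + 512 + 256 + 64 + 32 + 8 + 4 + 1 = 5997 (decimal)
Compute 7763 - 5997 = 1766
1766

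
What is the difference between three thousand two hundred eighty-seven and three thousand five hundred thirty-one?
Convert three thousand two hundred eighty-seven (English words) → 3×1000 + 2×100 + 87 = 3287 (decimal)
Convert three thousand five hundred thirty-one (English words) → 3×1000 + 5×100 + 31 = 3531 (decimal)
Difference: |3287 - 3531| = 244
244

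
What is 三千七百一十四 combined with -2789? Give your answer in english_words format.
Convert 三千七百一十四 (Chinese numeral) → 3×1000 + 7×100 + 1×10 + 4 = 3714 (decimal)
Compute 3714 + -2789 = 925
Convert 925 (decimal) → 925 = 9×100 + 25 → nine hundred twenty-five (English words)
nine hundred twenty-five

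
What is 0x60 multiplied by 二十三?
Convert 0x60 (hexadecimal) → 6×16 = 96 (decimal)
Convert 二十三 (Chinese numeral) → 2×10 + 3 = 23 (decimal)
Compute 96 × 23 = 2208
2208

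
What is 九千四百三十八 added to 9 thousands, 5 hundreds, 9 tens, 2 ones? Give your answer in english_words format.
Convert 九千四百三十八 (Chinese numeral) → 9×1000 + 4×100 + 3×10 + 8 = 9438 (decimal)
Convert 9 thousands, 5 hundreds, 9 tens, 2 ones (place-value notation) → 9×1000 + 5×100 + 9×10 + 2 = 9592 (decimal)
Compute 9438 + 9592 = 19030
Convert 19030 (decimal) → 19030 = 19×1000 + 30 → nineteen thousand thirty (English words)
nineteen thousand thirty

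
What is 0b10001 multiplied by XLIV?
Convert 0b10001 (binary) → 16 + 1 = 17 (decimal)
Convert XLIV (Roman numeral) → 40 + 4 = 44 (decimal)
Compute 17 × 44 = 748
748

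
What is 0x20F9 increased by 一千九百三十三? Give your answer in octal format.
Convert 0x20F9 (hexadecimal) → 2×4096 + 15×16 + 9 = 8441 (decimal)
Convert 一千九百三十三 (Chinese numeral) → 1×1000 + 9×100 + 3×10 + 3 = 1933 (decimal)
Compute 8441 + 1933 = 10374
Convert 10374 (decimal) → 10374 = 2×4096 + 4×512 + 2×64 + 6 → 0o24206 (octal)
0o24206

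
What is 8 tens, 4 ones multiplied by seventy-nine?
Convert 8 tens, 4 ones (place-value notation) → 8×10 + 4 = 84 (decimal)
Convert seventy-nine (English words) → 79 (decimal)
Compute 84 × 79 = 6636
6636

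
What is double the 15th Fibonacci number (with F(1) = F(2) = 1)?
The 15th Fibonacci number (with F(1) = F(2) = 1): 1, 1, 2, 3, 5, 8, 13, 21, 34, 55, 89, 144, 233, 377, 610 → 610
Compute 610 × 2 = 1220
1220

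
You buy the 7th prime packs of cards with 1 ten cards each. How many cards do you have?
Convert 1 ten (place-value notation) → 1×10 = 10 (decimal)
Convert the 7th prime (prime index) → 17 (decimal)
Compute 10 × 17 = 170
170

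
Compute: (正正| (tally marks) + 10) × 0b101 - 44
Convert 正正| (tally marks) → 5 + 5 + 1 = 11 (decimal)
Convert 0b101 (binary) → 4 + 1 = 5 (decimal)
Expression in decimal: (11 + 10) × 5 - 44
Parentheses first: 11 + 10 = 21
Multiply: 21 × 5 = 105
Subtract: 105 - 44 = 61
61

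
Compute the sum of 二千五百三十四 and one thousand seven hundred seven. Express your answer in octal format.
Convert 二千五百三十四 (Chinese numeral) → 2×1000 + 5×100 + 3×10 + 4 = 2534 (decimal)
Convert one thousand seven hundred seven (English words) → 1×1000 + 7×100 + 7 = 1707 (decimal)
Compute 2534 + 1707 = 4241
Convert 4241 (decimal) → 4241 = 1×4096 + 2×64 + 2×8 + 1 → 0o10221 (octal)
0o10221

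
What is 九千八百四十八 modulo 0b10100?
Convert 九千八百四十八 (Chinese numeral) → 9×1000 + 8×100 + 4×10 + 8 = 9848 (decimal)
Convert 0b10100 (binary) → 16 + 4 = 20 (decimal)
Compute 9848 mod 20 = 8
8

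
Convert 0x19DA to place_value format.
Convert 0x19DA (hexadecimal) → 1×4096 + 9×256 + 13×16 + 10 = 6618 (decimal)
Convert 6618 (decimal) → 6618 = 6×1000 + 6×100 + 1×10 + 8 → 6 thousands, 6 hundreds, 1 ten, 8 ones (place-value notation)
6 thousands, 6 hundreds, 1 ten, 8 ones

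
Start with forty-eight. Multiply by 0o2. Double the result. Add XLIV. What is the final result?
Convert forty-eight (English words) → 48 (decimal)
Start: 48
Convert 0o2 (octal) → 2 (decimal)
48 × 2 = 96
96 × 2 = 192
Convert XLIV (Roman numeral) → 40 + 4 = 44 (decimal)
192 + 44 = 236
236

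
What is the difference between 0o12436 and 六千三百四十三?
Convert 0o12436 (octal) → 1×4096 + 2×512 + 4×64 + 3×8 + 6 = 5406 (decimal)
Convert 六千三百四十三 (Chinese numeral) → 6×1000 + 3×100 + 4×10 + 3 = 6343 (decimal)
Difference: |5406 - 6343| = 937
937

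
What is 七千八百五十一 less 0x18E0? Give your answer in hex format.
Convert 七千八百五十一 (Chinese numeral) → 7×1000 + 8×100 + 5×10 + 1 = 7851 (decimal)
Convert 0x18E0 (hexadecimal) → 1×4096 + 8×256 + 14×16 = 6368 (decimal)
Compute 7851 - 6368 = 1483
Convert 1483 (decimal) → 1483 = 5×256 + 12×16 + 11 → 0x5CB (hexadecimal)
0x5CB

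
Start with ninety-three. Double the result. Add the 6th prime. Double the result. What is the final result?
Convert ninety-three (English words) → 93 (decimal)
Start: 93
93 × 2 = 186
Convert the 6th prime (prime index) → 13 (decimal)
186 + 13 = 199
199 × 2 = 398
398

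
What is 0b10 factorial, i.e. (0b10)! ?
Convert 0b10 (binary) → 2 (decimal)
Compute 2! = 2
2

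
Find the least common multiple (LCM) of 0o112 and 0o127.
Convert 0o112 (octal) → 1×64 + 1×8 + 2 = 74 (decimal)
Convert 0o127 (octal) → 1×64 + 2×8 + 7 = 87 (decimal)
Compute lcm(74, 87) = 6438
6438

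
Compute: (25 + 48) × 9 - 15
Parentheses first: 25 + 48 = 73
Multiply: 73 × 9 = 657
Subtract: 657 - 15 = 642
642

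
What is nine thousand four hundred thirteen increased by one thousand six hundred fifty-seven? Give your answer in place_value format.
Convert nine thousand four hundred thirteen (English words) → 9×1000 + 4×100 + 13 = 9413 (decimal)
Convert one thousand six hundred fifty-seven (English words) → 1×1000 + 6×100 + 57 = 1657 (decimal)
Compute 9413 + 1657 = 11070
Convert 11070 (decimal) → 11070 = 11×1000 + 7×10 → 11 thousands, 7 tens (place-value notation)
11 thousands, 7 tens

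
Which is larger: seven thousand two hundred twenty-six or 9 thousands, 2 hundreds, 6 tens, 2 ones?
Convert seven thousand two hundred twenty-six (English words) → 7×1000 + 2×100 + 26 = 7226 (decimal)
Convert 9 thousands, 2 hundreds, 6 tens, 2 ones (place-value notation) → 9×1000 + 2×100 + 6×10 + 2 = 9262 (decimal)
Compare 7226 vs 9262: larger = 9262
9262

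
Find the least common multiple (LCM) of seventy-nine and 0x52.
Convert seventy-nine (English words) → 79 (decimal)
Convert 0x52 (hexadecimal) → 5×16 + 2 = 82 (decimal)
Compute lcm(79, 82) = 6478
6478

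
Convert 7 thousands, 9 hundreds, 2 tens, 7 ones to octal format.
Convert 7 thousands, 9 hundreds, 2 tens, 7 ones (place-value notation) → 7×1000 + 9×100 + 2×10 + 7 = 7927 (decimal)
Convert 7927 (decimal) → 7927 = 1×4096 + 7×512 + 3×64 + 6×8 + 7 → 0o17367 (octal)
0o17367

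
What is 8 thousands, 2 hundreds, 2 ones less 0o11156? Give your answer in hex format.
Convert 8 thousands, 2 hundreds, 2 ones (place-value notation) → 8×1000 + 2×100 + 2 = 8202 (decimal)
Convert 0o11156 (octal) → 1×4096 + 1×512 + 1×64 + 5×8 + 6 = 4718 (decimal)
Compute 8202 - 4718 = 3484
Convert 3484 (decimal) → 3484 = 13×256 + 9×16 + 12 → 0xD9C (hexadecimal)
0xD9C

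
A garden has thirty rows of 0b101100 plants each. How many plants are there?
Convert 0b101100 (binary) → 32 + 8 + 4 = 44 (decimal)
Convert thirty (English words) → 30 (decimal)
Compute 44 × 30 = 1320
1320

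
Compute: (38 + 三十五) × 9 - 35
Convert 三十五 (Chinese numeral) → 3×10 + 5 = 35 (decimal)
Expression in decimal: (38 + 35) × 9 - 35
Parentheses first: 38 + 35 = 73
Multiply: 73 × 9 = 657
Subtract: 657 - 35 = 622
622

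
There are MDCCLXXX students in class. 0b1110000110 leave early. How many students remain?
Convert MDCCLXXX (Roman numeral) → 1000 + 500 + 100 + 100 + 50 + 10 + 10 + 10 = 1780 (decimal)
Convert 0b1110000110 (binary) → 512 + 256 + 128 + 4 + 2 = 902 (decimal)
Compute 1780 - 902 = 878
878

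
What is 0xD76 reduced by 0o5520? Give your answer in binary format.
Convert 0xD76 (hexadecimal) → 13×256 + 7×16 + 6 = 3446 (decimal)
Convert 0o5520 (octal) → 5×512 + 5×64 + 2×8 = 2896 (decimal)
Compute 3446 - 2896 = 550
Convert 550 (decimal) → 550 = 512 + 32 + 4 + 2 → 0b1000100110 (binary)
0b1000100110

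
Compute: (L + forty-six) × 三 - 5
Convert L (Roman numeral) → 50 (decimal)
Convert forty-six (English words) → 46 (decimal)
Convert 三 (Chinese numeral) → 3 (decimal)
Expression in decimal: (50 + 46) × 3 - 5
Parentheses first: 50 + 46 = 96
Multiply: 96 × 3 = 288
Subtract: 288 - 5 = 283
283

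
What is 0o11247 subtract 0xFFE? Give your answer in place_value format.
Convert 0o11247 (octal) → 1×4096 + 1×512 + 2×64 + 4×8 + 7 = 4775 (decimal)
Convert 0xFFE (hexadecimal) → 15×256 + 15×16 + 14 = 4094 (decimal)
Compute 4775 - 4094 = 681
Convert 681 (decimal) → 681 = 6×100 + 8×10 + 1 → 6 hundreds, 8 tens, 1 one (place-value notation)
6 hundreds, 8 tens, 1 one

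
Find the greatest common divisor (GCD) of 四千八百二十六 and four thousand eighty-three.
Convert 四千八百二十六 (Chinese numeral) → 4×1000 + 8×100 + 2×10 + 6 = 4826 (decimal)
Convert four thousand eighty-three (English words) → 4×1000 + 83 = 4083 (decimal)
Compute gcd(4826, 4083) = 1
1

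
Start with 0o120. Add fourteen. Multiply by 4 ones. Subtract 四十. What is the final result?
Convert 0o120 (octal) → 1×64 + 2×8 = 80 (decimal)
Start: 80
Convert fourteen (English words) → 14 (decimal)
80 + 14 = 94
Convert 4 ones (place-value notation) → 4 (decimal)
94 × 4 = 376
Convert 四十 (Chinese numeral) → 4×10 = 40 (decimal)
376 - 40 = 336
336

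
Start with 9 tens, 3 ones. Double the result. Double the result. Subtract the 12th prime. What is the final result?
Convert 9 tens, 3 ones (place-value notation) → 9×10 + 3 = 93 (decimal)
Start: 93
93 × 2 = 186
186 × 2 = 372
Convert the 12th prime (prime index) → 37 (decimal)
372 - 37 = 335
335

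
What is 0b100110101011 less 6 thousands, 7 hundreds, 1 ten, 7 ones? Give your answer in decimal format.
Convert 0b100110101011 (binary) → 2048 + 256 + 128 + 32 + 8 + 2 + 1 = 2475 (decimal)
Convert 6 thousands, 7 hundreds, 1 ten, 7 ones (place-value notation) → 6×1000 + 7×100 + 1×10 + 7 = 6717 (decimal)
Compute 2475 - 6717 = -4242
-4242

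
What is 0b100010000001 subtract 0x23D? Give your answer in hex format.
Convert 0b100010000001 (binary) → 2048 + 128 + 1 = 2177 (decimal)
Convert 0x23D (hexadecimal) → 2×256 + 3×16 + 13 = 573 (decimal)
Compute 2177 - 573 = 1604
Convert 1604 (decimal) → 1604 = 6×256 + 4×16 + 4 → 0x644 (hexadecimal)
0x644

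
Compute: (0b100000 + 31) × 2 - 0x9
Convert 0b100000 (binary) → 32 (decimal)
Convert 0x9 (hexadecimal) → 9 (decimal)
Expression in decimal: (32 + 31) × 2 - 9
Parentheses first: 32 + 31 = 63
Multiply: 63 × 2 = 126
Subtract: 126 - 9 = 117
117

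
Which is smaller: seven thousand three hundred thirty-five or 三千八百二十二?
Convert seven thousand three hundred thirty-five (English words) → 7×1000 + 3×100 + 35 = 7335 (decimal)
Convert 三千八百二十二 (Chinese numeral) → 3×1000 + 8×100 + 2×10 + 2 = 3822 (decimal)
Compare 7335 vs 3822: smaller = 3822
3822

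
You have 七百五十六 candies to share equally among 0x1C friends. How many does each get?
Convert 七百五十六 (Chinese numeral) → 7×100 + 5×10 + 6 = 756 (decimal)
Convert 0x1C (hexadecimal) → 1×16 + 12 = 28 (decimal)
Compute 756 ÷ 28 = 27
27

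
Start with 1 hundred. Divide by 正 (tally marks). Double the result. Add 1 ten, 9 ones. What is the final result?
Convert 1 hundred (place-value notation) → 1×100 = 100 (decimal)
Start: 100
Convert 正 (tally marks) → 5 (decimal)
100 ÷ 5 = 20
20 × 2 = 40
Convert 1 ten, 9 ones (place-value notation) → 1×10 + 9 = 19 (decimal)
40 + 19 = 59
59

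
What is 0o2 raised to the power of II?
Convert 0o2 (octal) → 2 (decimal)
Convert II (Roman numeral) → 1 + 1 = 2 (decimal)
Compute 2 ^ 2 = 4
4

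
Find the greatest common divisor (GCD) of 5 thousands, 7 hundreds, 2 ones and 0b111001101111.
Convert 5 thousands, 7 hundreds, 2 ones (place-value notation) → 5×1000 + 7×100 + 2 = 5702 (decimal)
Convert 0b111001101111 (binary) → 2048 + 1024 + 512 + 64 + 32 + 8 + 4 + 2 + 1 = 3695 (decimal)
Compute gcd(5702, 3695) = 1
1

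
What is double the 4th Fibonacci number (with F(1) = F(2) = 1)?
The 4th Fibonacci number (with F(1) = F(2) = 1): 1, 1, 2, 3 → 3
Compute 3 × 2 = 6
6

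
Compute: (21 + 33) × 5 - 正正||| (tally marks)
Convert 正正||| (tally marks) → 5 + 5 + 3 = 13 (decimal)
Expression in decimal: (21 + 33) × 5 - 13
Parentheses first: 21 + 33 = 54
Multiply: 54 × 5 = 270
Subtract: 270 - 13 = 257
257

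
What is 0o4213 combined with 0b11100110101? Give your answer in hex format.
Convert 0o4213 (octal) → 4×512 + 2×64 + 1×8 + 3 = 2187 (decimal)
Convert 0b11100110101 (binary) → 1024 + 512 + 256 + 32 + 16 + 4 + 1 = 1845 (decimal)
Compute 2187 + 1845 = 4032
Convert 4032 (decimal) → 4032 = 15×256 + 12×16 → 0xFC0 (hexadecimal)
0xFC0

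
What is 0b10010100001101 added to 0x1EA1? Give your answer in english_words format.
Convert 0b10010100001101 (binary) → 8192 + 1024 + 256 + 8 + 4 + 1 = 9485 (decimal)
Convert 0x1EA1 (hexadecimal) → 1×4096 + 14×256 + 10×16 + 1 = 7841 (decimal)
Compute 9485 + 7841 = 17326
Convert 17326 (decimal) → 17326 = 17×1000 + 3×100 + 26 → seventeen thousand three hundred twenty-six (English words)
seventeen thousand three hundred twenty-six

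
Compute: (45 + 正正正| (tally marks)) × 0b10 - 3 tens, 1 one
Convert 正正正| (tally marks) → 5 + 5 + 5 + 1 = 16 (decimal)
Convert 0b10 (binary) → 2 (decimal)
Convert 3 tens, 1 one (place-value notation) → 3×10 + 1 = 31 (decimal)
Expression in decimal: (45 + 16) × 2 - 31
Parentheses first: 45 + 16 = 61
Multiply: 61 × 2 = 122
Subtract: 122 - 31 = 91
91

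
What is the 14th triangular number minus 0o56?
The 14th triangular number = 14×15/2 = 105
Convert 0o56 (octal) → 5×8 + 6 = 46 (decimal)
Compute 105 - 46 = 59
59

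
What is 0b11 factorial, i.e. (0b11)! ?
Convert 0b11 (binary) → 2 + 1 = 3 (decimal)
Compute 3! = 6
6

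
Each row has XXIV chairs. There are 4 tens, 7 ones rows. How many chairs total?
Convert XXIV (Roman numeral) → 10 + 10 + 4 = 24 (decimal)
Convert 4 tens, 7 ones (place-value notation) → 4×10 + 7 = 47 (decimal)
Compute 24 × 47 = 1128
1128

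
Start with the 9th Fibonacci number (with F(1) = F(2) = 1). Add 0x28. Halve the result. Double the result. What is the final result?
Convert the 9th Fibonacci number (with F(1) = F(2) = 1) (Fibonacci index) → 1, 1, 2, 3, 5, 8, 13, 21, 34 → 34 (decimal)
Start: 34
Convert 0x28 (hexadecimal) → 2×16 + 8 = 40 (decimal)
34 + 40 = 74
74 ÷ 2 = 37
37 × 2 = 74
74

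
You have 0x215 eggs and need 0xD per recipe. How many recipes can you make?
Convert 0x215 (hexadecimal) → 2×256 + 1×16 + 5 = 533 (decimal)
Convert 0xD (hexadecimal) → 13 (decimal)
Compute 533 ÷ 13 = 41
41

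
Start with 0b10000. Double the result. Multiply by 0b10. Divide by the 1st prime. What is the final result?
Convert 0b10000 (binary) → 16 (decimal)
Start: 16
16 × 2 = 32
Convert 0b10 (binary) → 2 (decimal)
32 × 2 = 64
Convert the 1st prime (prime index) → 2 (decimal)
64 ÷ 2 = 32
32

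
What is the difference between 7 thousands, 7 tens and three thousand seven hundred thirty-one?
Convert 7 thousands, 7 tens (place-value notation) → 7×1000 + 7×10 = 7070 (decimal)
Convert three thousand seven hundred thirty-one (English words) → 3×1000 + 7×100 + 31 = 3731 (decimal)
Difference: |7070 - 3731| = 3339
3339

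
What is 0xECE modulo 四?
Convert 0xECE (hexadecimal) → 14×256 + 12×16 + 14 = 3790 (decimal)
Convert 四 (Chinese numeral) → 4 (decimal)
Compute 3790 mod 4 = 2
2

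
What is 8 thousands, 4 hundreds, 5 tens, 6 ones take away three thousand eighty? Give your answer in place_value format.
Convert 8 thousands, 4 hundreds, 5 tens, 6 ones (place-value notation) → 8×1000 + 4×100 + 5×10 + 6 = 8456 (decimal)
Convert three thousand eighty (English words) → 3×1000 + 80 = 3080 (decimal)
Compute 8456 - 3080 = 5376
Convert 5376 (decimal) → 5376 = 5×1000 + 3×100 + 7×10 + 6 → 5 thousands, 3 hundreds, 7 tens, 6 ones (place-value notation)
5 thousands, 3 hundreds, 7 tens, 6 ones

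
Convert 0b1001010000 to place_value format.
Convert 0b1001010000 (binary) → 512 + 64 + 16 = 592 (decimal)
Convert 592 (decimal) → 592 = 5×100 + 9×10 + 2 → 5 hundreds, 9 tens, 2 ones (place-value notation)
5 hundreds, 9 tens, 2 ones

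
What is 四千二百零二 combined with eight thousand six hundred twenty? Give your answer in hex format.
Convert 四千二百零二 (Chinese numeral) → 4×1000 + 2×100 + 2 = 4202 (decimal)
Convert eight thousand six hundred twenty (English words) → 8×1000 + 6×100 + 20 = 8620 (decimal)
Compute 4202 + 8620 = 12822
Convert 12822 (decimal) → 12822 = 3×4096 + 2×256 + 1×16 + 6 → 0x3216 (hexadecimal)
0x3216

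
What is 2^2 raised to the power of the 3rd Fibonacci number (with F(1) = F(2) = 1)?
Convert 2^2 (power) → 4 (decimal)
Convert the 3rd Fibonacci number (with F(1) = F(2) = 1) (Fibonacci index) → 1, 1, 2 → 2 (decimal)
Compute 4 ^ 2 = 16
16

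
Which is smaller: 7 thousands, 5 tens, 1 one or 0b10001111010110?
Convert 7 thousands, 5 tens, 1 one (place-value notation) → 7×1000 + 5×10 + 1 = 7051 (decimal)
Convert 0b10001111010110 (binary) → 8192 + 512 + 256 + 128 + 64 + 16 + 4 + 2 = 9174 (decimal)
Compare 7051 vs 9174: smaller = 7051
7051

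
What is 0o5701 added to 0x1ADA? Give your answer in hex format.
Convert 0o5701 (octal) → 5×512 + 7×64 + 1 = 3009 (decimal)
Convert 0x1ADA (hexadecimal) → 1×4096 + 10×256 + 13×16 + 10 = 6874 (decimal)
Compute 3009 + 6874 = 9883
Convert 9883 (decimal) → 9883 = 2×4096 + 6×256 + 9×16 + 11 → 0x269B (hexadecimal)
0x269B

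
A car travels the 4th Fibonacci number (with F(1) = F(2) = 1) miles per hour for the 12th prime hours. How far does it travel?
Convert the 4th Fibonacci number (with F(1) = F(2) = 1) (Fibonacci index) → 1, 1, 2, 3 → 3 (decimal)
Convert the 12th prime (prime index) → 37 (decimal)
Compute 3 × 37 = 111
111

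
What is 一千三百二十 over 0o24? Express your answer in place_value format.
Convert 一千三百二十 (Chinese numeral) → 1×1000 + 3×100 + 2×10 = 1320 (decimal)
Convert 0o24 (octal) → 2×8 + 4 = 20 (decimal)
Compute 1320 ÷ 20 = 66
Convert 66 (decimal) → 66 = 6×10 + 6 → 6 tens, 6 ones (place-value notation)
6 tens, 6 ones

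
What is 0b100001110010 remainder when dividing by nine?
Convert 0b100001110010 (binary) → 2048 + 64 + 32 + 16 + 2 = 2162 (decimal)
Convert nine (English words) → 9 (decimal)
Compute 2162 mod 9 = 2
2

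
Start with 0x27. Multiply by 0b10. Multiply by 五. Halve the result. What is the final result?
Convert 0x27 (hexadecimal) → 2×16 + 7 = 39 (decimal)
Start: 39
Convert 0b10 (binary) → 2 (decimal)
39 × 2 = 78
Convert 五 (Chinese numeral) → 5 (decimal)
78 × 5 = 390
390 ÷ 2 = 195
195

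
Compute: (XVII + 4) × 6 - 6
Convert XVII (Roman numeral) → 10 + 5 + 1 + 1 = 17 (decimal)
Expression in decimal: (17 + 4) × 6 - 6
Parentheses first: 17 + 4 = 21
Multiply: 21 × 6 = 126
Subtract: 126 - 6 = 120
120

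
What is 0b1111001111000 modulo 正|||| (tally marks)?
Convert 0b1111001111000 (binary) → 4096 + 2048 + 1024 + 512 + 64 + 32 + 16 + 8 = 7800 (decimal)
Convert 正|||| (tally marks) → 5 + 4 = 9 (decimal)
Compute 7800 mod 9 = 6
6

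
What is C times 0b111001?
Convert C (Roman numeral) → 100 (decimal)
Convert 0b111001 (binary) → 32 + 16 + 8 + 1 = 57 (decimal)
Compute 100 × 57 = 5700
5700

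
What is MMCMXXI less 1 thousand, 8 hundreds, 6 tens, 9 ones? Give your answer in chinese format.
Convert MMCMXXI (Roman numeral) → 1000 + 1000 + 900 + 10 + 10 + 1 = 2921 (decimal)
Convert 1 thousand, 8 hundreds, 6 tens, 9 ones (place-value notation) → 1×1000 + 8×100 + 6×10 + 9 = 1869 (decimal)
Compute 2921 - 1869 = 1052
Convert 1052 (decimal) → 1052 = 1×1000 + 5×10 + 2 → 一千零五十二 (Chinese numeral)
一千零五十二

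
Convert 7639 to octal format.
Convert 7639 (decimal) → 7639 = 1×4096 + 6×512 + 7×64 + 2×8 + 7 → 0o16727 (octal)
0o16727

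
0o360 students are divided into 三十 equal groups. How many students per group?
Convert 0o360 (octal) → 3×64 + 6×8 = 240 (decimal)
Convert 三十 (Chinese numeral) → 3×10 = 30 (decimal)
Compute 240 ÷ 30 = 8
8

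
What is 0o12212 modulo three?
Convert 0o12212 (octal) → 1×4096 + 2×512 + 2×64 + 1×8 + 2 = 5258 (decimal)
Convert three (English words) → 3 (decimal)
Compute 5258 mod 3 = 2
2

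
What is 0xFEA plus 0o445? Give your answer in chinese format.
Convert 0xFEA (hexadecimal) → 15×256 + 14×16 + 10 = 4074 (decimal)
Convert 0o445 (octal) → 4×64 + 4×8 + 5 = 293 (decimal)
Compute 4074 + 293 = 4367
Convert 4367 (decimal) → 4367 = 4×1000 + 3×100 + 6×10 + 7 → 四千三百六十七 (Chinese numeral)
四千三百六十七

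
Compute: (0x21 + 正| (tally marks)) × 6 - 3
Convert 0x21 (hexadecimal) → 2×16 + 1 = 33 (decimal)
Convert 正| (tally marks) → 5 + 1 = 6 (decimal)
Expression in decimal: (33 + 6) × 6 - 3
Parentheses first: 33 + 6 = 39
Multiply: 39 × 6 = 234
Subtract: 234 - 3 = 231
231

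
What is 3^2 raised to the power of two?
Convert 3^2 (power) → 9 (decimal)
Convert two (English words) → 2 (decimal)
Compute 9 ^ 2 = 81
81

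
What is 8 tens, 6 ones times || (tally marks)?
Convert 8 tens, 6 ones (place-value notation) → 8×10 + 6 = 86 (decimal)
Convert || (tally marks) → 2 (decimal)
Compute 86 × 2 = 172
172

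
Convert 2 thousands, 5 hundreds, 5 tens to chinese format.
Convert 2 thousands, 5 hundreds, 5 tens (place-value notation) → 2×1000 + 5×100 + 5×10 = 2550 (decimal)
Convert 2550 (decimal) → 2550 = 2×1000 + 5×100 + 5×10 → 二千五百五十 (Chinese numeral)
二千五百五十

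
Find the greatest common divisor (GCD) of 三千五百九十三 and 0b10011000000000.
Convert 三千五百九十三 (Chinese numeral) → 3×1000 + 5×100 + 9×10 + 3 = 3593 (decimal)
Convert 0b10011000000000 (binary) → 8192 + 1024 + 512 = 9728 (decimal)
Compute gcd(3593, 9728) = 1
1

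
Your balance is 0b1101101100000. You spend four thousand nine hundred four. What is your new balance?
Convert 0b1101101100000 (binary) → 4096 + 2048 + 512 + 256 + 64 + 32 = 7008 (decimal)
Convert four thousand nine hundred four (English words) → 4×1000 + 9×100 + 4 = 4904 (decimal)
Compute 7008 - 4904 = 2104
2104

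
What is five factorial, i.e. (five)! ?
Convert five (English words) → 5 (decimal)
Compute 5! = 120
120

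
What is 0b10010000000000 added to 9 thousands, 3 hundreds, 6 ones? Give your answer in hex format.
Convert 0b10010000000000 (binary) → 8192 + 1024 = 9216 (decimal)
Convert 9 thousands, 3 hundreds, 6 ones (place-value notation) → 9×1000 + 3×100 + 6 = 9306 (decimal)
Compute 9216 + 9306 = 18522
Convert 18522 (decimal) → 18522 = 4×4096 + 8×256 + 5×16 + 10 → 0x485A (hexadecimal)
0x485A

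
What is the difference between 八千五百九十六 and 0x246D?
Convert 八千五百九十六 (Chinese numeral) → 8×1000 + 5×100 + 9×10 + 6 = 8596 (decimal)
Convert 0x246D (hexadecimal) → 2×4096 + 4×256 + 6×16 + 13 = 9325 (decimal)
Difference: |8596 - 9325| = 729
729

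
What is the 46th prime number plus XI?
The 46th prime number = 199
Convert XI (Roman numeral) → 10 + 1 = 11 (decimal)
Compute 199 + 11 = 210
210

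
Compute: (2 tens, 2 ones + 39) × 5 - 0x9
Convert 2 tens, 2 ones (place-value notation) → 2×10 + 2 = 22 (decimal)
Convert 0x9 (hexadecimal) → 9 (decimal)
Expression in decimal: (22 + 39) × 5 - 9
Parentheses first: 22 + 39 = 61
Multiply: 61 × 5 = 305
Subtract: 305 - 9 = 296
296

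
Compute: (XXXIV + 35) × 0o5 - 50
Convert XXXIV (Roman numeral) → 10 + 10 + 10 + 4 = 34 (decimal)
Convert 0o5 (octal) → 5 (decimal)
Expression in decimal: (34 + 35) × 5 - 50
Parentheses first: 34 + 35 = 69
Multiply: 69 × 5 = 345
Subtract: 345 - 50 = 295
295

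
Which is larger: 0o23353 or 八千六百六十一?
Convert 0o23353 (octal) → 2×4096 + 3×512 + 3×64 + 5×8 + 3 = 9963 (decimal)
Convert 八千六百六十一 (Chinese numeral) → 8×1000 + 6×100 + 6×10 + 1 = 8661 (decimal)
Compare 9963 vs 8661: larger = 9963
9963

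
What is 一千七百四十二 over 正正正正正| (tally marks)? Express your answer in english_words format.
Convert 一千七百四十二 (Chinese numeral) → 1×1000 + 7×100 + 4×10 + 2 = 1742 (decimal)
Convert 正正正正正| (tally marks) → 5 + 5 + 5 + 5 + 5 + 1 = 26 (decimal)
Compute 1742 ÷ 26 = 67
Convert 67 (decimal) → sixty-seven (English words)
sixty-seven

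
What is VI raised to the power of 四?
Convert VI (Roman numeral) → 5 + 1 = 6 (decimal)
Convert 四 (Chinese numeral) → 4 (decimal)
Compute 6 ^ 4 = 1296
1296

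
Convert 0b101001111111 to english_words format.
Convert 0b101001111111 (binary) → 2048 + 512 + 64 + 32 + 16 + 8 + 4 + 2 + 1 = 2687 (decimal)
Convert 2687 (decimal) → 2687 = 2×1000 + 6×100 + 87 → two thousand six hundred eighty-seven (English words)
two thousand six hundred eighty-seven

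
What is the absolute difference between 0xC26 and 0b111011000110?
Convert 0xC26 (hexadecimal) → 12×256 + 2×16 + 6 = 3110 (decimal)
Convert 0b111011000110 (binary) → 2048 + 1024 + 512 + 128 + 64 + 4 + 2 = 3782 (decimal)
Compute |3110 - 3782| = 672
672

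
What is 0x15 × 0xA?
Convert 0x15 (hexadecimal) → 1×16 + 5 = 21 (decimal)
Convert 0xA (hexadecimal) → 10 (decimal)
Compute 21 × 10 = 210
210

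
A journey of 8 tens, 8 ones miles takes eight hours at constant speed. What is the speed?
Convert 8 tens, 8 ones (place-value notation) → 8×10 + 8 = 88 (decimal)
Convert eight (English words) → 8 (decimal)
Compute 88 ÷ 8 = 11
11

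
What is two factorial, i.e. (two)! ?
Convert two (English words) → 2 (decimal)
Compute 2! = 2
2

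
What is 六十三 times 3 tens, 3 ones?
Convert 六十三 (Chinese numeral) → 6×10 + 3 = 63 (decimal)
Convert 3 tens, 3 ones (place-value notation) → 3×10 + 3 = 33 (decimal)
Compute 63 × 33 = 2079
2079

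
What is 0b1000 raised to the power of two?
Convert 0b1000 (binary) → 8 (decimal)
Convert two (English words) → 2 (decimal)
Compute 8 ^ 2 = 64
64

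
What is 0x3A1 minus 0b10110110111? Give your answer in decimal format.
Convert 0x3A1 (hexadecimal) → 3×256 + 10×16 + 1 = 929 (decimal)
Convert 0b10110110111 (binary) → 1024 + 256 + 128 + 32 + 16 + 4 + 2 + 1 = 1463 (decimal)
Compute 929 - 1463 = -534
-534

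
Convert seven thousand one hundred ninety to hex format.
Convert seven thousand one hundred ninety (English words) → 7×1000 + 1×100 + 90 = 7190 (decimal)
Convert 7190 (decimal) → 7190 = 1×4096 + 12×256 + 1×16 + 6 → 0x1C16 (hexadecimal)
0x1C16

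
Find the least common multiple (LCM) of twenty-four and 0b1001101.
Convert twenty-four (English words) → 24 (decimal)
Convert 0b1001101 (binary) → 64 + 8 + 4 + 1 = 77 (decimal)
Compute lcm(24, 77) = 1848
1848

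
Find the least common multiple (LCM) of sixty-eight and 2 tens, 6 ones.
Convert sixty-eight (English words) → 68 (decimal)
Convert 2 tens, 6 ones (place-value notation) → 2×10 + 6 = 26 (decimal)
Compute lcm(68, 26) = 884
884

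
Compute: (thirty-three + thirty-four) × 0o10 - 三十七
Convert thirty-three (English words) → 33 (decimal)
Convert thirty-four (English words) → 34 (decimal)
Convert 0o10 (octal) → 1×8 = 8 (decimal)
Convert 三十七 (Chinese numeral) → 3×10 + 7 = 37 (decimal)
Expression in decimal: (33 + 34) × 8 - 37
Parentheses first: 33 + 34 = 67
Multiply: 67 × 8 = 536
Subtract: 536 - 37 = 499
499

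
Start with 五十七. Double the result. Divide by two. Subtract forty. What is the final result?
Convert 五十七 (Chinese numeral) → 5×10 + 7 = 57 (decimal)
Start: 57
57 × 2 = 114
Convert two (English words) → 2 (decimal)
114 ÷ 2 = 57
Convert forty (English words) → 40 (decimal)
57 - 40 = 17
17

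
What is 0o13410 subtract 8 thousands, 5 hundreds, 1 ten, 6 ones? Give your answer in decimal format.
Convert 0o13410 (octal) → 1×4096 + 3×512 + 4×64 + 1×8 = 5896 (decimal)
Convert 8 thousands, 5 hundreds, 1 ten, 6 ones (place-value notation) → 8×1000 + 5×100 + 1×10 + 6 = 8516 (decimal)
Compute 5896 - 8516 = -2620
-2620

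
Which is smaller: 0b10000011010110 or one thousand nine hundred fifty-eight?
Convert 0b10000011010110 (binary) → 8192 + 128 + 64 + 16 + 4 + 2 = 8406 (decimal)
Convert one thousand nine hundred fifty-eight (English words) → 1×1000 + 9×100 + 58 = 1958 (decimal)
Compare 8406 vs 1958: smaller = 1958
1958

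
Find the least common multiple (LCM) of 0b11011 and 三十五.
Convert 0b11011 (binary) → 16 + 8 + 2 + 1 = 27 (decimal)
Convert 三十五 (Chinese numeral) → 3×10 + 5 = 35 (decimal)
Compute lcm(27, 35) = 945
945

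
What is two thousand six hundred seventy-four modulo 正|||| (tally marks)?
Convert two thousand six hundred seventy-four (English words) → 2×1000 + 6×100 + 74 = 2674 (decimal)
Convert 正|||| (tally marks) → 5 + 4 = 9 (decimal)
Compute 2674 mod 9 = 1
1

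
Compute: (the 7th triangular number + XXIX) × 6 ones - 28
Convert the 7th triangular number (triangular index) → 7×8/2 = 28 (decimal)
Convert XXIX (Roman numeral) → 10 + 10 + 9 = 29 (decimal)
Convert 6 ones (place-value notation) → 6 (decimal)
Expression in decimal: (28 + 29) × 6 - 28
Parentheses first: 28 + 29 = 57
Multiply: 57 × 6 = 342
Subtract: 342 - 28 = 314
314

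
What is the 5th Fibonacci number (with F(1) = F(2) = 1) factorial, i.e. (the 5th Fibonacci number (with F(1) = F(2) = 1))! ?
Convert the 5th Fibonacci number (with F(1) = F(2) = 1) (Fibonacci index) → 1, 1, 2, 3, 5 → 5 (decimal)
Compute 5! = 120
120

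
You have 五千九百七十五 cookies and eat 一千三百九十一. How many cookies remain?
Convert 五千九百七十五 (Chinese numeral) → 5×1000 + 9×100 + 7×10 + 5 = 5975 (decimal)
Convert 一千三百九十一 (Chinese numeral) → 1×1000 + 3×100 + 9×10 + 1 = 1391 (decimal)
Compute 5975 - 1391 = 4584
4584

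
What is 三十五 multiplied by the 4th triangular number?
Convert 三十五 (Chinese numeral) → 3×10 + 5 = 35 (decimal)
Convert the 4th triangular number (triangular index) → 4×5/2 = 10 (decimal)
Compute 35 × 10 = 350
350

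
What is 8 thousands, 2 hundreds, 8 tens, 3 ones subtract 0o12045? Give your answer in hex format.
Convert 8 thousands, 2 hundreds, 8 tens, 3 ones (place-value notation) → 8×1000 + 2×100 + 8×10 + 3 = 8283 (decimal)
Convert 0o12045 (octal) → 1×4096 + 2×512 + 4×8 + 5 = 5157 (decimal)
Compute 8283 - 5157 = 3126
Convert 3126 (decimal) → 3126 = 12×256 + 3×16 + 6 → 0xC36 (hexadecimal)
0xC36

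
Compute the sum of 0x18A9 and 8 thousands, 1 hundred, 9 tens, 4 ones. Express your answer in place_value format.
Convert 0x18A9 (hexadecimal) → 1×4096 + 8×256 + 10×16 + 9 = 6313 (decimal)
Convert 8 thousands, 1 hundred, 9 tens, 4 ones (place-value notation) → 8×1000 + 1×100 + 9×10 + 4 = 8194 (decimal)
Compute 6313 + 8194 = 14507
Convert 14507 (decimal) → 14507 = 14×1000 + 5×100 + 7 → 14 thousands, 5 hundreds, 7 ones (place-value notation)
14 thousands, 5 hundreds, 7 ones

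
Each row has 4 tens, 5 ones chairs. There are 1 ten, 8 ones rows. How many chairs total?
Convert 4 tens, 5 ones (place-value notation) → 4×10 + 5 = 45 (decimal)
Convert 1 ten, 8 ones (place-value notation) → 1×10 + 8 = 18 (decimal)
Compute 45 × 18 = 810
810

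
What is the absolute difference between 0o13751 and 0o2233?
Convert 0o13751 (octal) → 1×4096 + 3×512 + 7×64 + 5×8 + 1 = 6121 (decimal)
Convert 0o2233 (octal) → 2×512 + 2×64 + 3×8 + 3 = 1179 (decimal)
Compute |6121 - 1179| = 4942
4942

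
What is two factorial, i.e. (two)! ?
Convert two (English words) → 2 (decimal)
Compute 2! = 2
2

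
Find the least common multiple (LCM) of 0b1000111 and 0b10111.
Convert 0b1000111 (binary) → 64 + 4 + 2 + 1 = 71 (decimal)
Convert 0b10111 (binary) → 16 + 4 + 2 + 1 = 23 (decimal)
Compute lcm(71, 23) = 1633
1633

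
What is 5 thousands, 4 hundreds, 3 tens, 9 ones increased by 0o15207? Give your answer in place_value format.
Convert 5 thousands, 4 hundreds, 3 tens, 9 ones (place-value notation) → 5×1000 + 4×100 + 3×10 + 9 = 5439 (decimal)
Convert 0o15207 (octal) → 1×4096 + 5×512 + 2×64 + 7 = 6791 (decimal)
Compute 5439 + 6791 = 12230
Convert 12230 (decimal) → 12230 = 12×1000 + 2×100 + 3×10 → 12 thousands, 2 hundreds, 3 tens (place-value notation)
12 thousands, 2 hundreds, 3 tens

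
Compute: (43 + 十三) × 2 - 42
Convert 十三 (Chinese numeral) → 1×10 + 3 = 13 (decimal)
Expression in decimal: (43 + 13) × 2 - 42
Parentheses first: 43 + 13 = 56
Multiply: 56 × 2 = 112
Subtract: 112 - 42 = 70
70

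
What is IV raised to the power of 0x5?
Convert IV (Roman numeral) → 4 (decimal)
Convert 0x5 (hexadecimal) → 5 (decimal)
Compute 4 ^ 5 = 1024
1024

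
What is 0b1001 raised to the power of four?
Convert 0b1001 (binary) → 8 + 1 = 9 (decimal)
Convert four (English words) → 4 (decimal)
Compute 9 ^ 4 = 6561
6561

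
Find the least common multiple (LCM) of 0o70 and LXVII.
Convert 0o70 (octal) → 7×8 = 56 (decimal)
Convert LXVII (Roman numeral) → 50 + 10 + 5 + 1 + 1 = 67 (decimal)
Compute lcm(56, 67) = 3752
3752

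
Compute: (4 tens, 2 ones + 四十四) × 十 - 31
Convert 4 tens, 2 ones (place-value notation) → 4×10 + 2 = 42 (decimal)
Convert 四十四 (Chinese numeral) → 4×10 + 4 = 44 (decimal)
Convert 十 (Chinese numeral) → 1×10 = 10 (decimal)
Expression in decimal: (42 + 44) × 10 - 31
Parentheses first: 42 + 44 = 86
Multiply: 86 × 10 = 860
Subtract: 860 - 31 = 829
829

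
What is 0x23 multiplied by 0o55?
Convert 0x23 (hexadecimal) → 2×16 + 3 = 35 (decimal)
Convert 0o55 (octal) → 5×8 + 5 = 45 (decimal)
Compute 35 × 45 = 1575
1575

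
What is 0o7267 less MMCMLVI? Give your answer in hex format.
Convert 0o7267 (octal) → 7×512 + 2×64 + 6×8 + 7 = 3767 (decimal)
Convert MMCMLVI (Roman numeral) → 1000 + 1000 + 900 + 50 + 5 + 1 = 2956 (decimal)
Compute 3767 - 2956 = 811
Convert 811 (decimal) → 811 = 3×256 + 2×16 + 11 → 0x32B (hexadecimal)
0x32B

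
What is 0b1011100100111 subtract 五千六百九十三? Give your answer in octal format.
Convert 0b1011100100111 (binary) → 4096 + 1024 + 512 + 256 + 32 + 4 + 2 + 1 = 5927 (decimal)
Convert 五千六百九十三 (Chinese numeral) → 5×1000 + 6×100 + 9×10 + 3 = 5693 (decimal)
Compute 5927 - 5693 = 234
Convert 234 (decimal) → 234 = 3×64 + 5×8 + 2 → 0o352 (octal)
0o352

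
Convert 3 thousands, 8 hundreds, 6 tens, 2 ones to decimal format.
Convert 3 thousands, 8 hundreds, 6 tens, 2 ones (place-value notation) → 3×1000 + 8×100 + 6×10 + 2 = 3862 (decimal)
3862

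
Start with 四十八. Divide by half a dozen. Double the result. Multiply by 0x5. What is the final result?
Convert 四十八 (Chinese numeral) → 4×10 + 8 = 48 (decimal)
Start: 48
Convert half a dozen (colloquial) → 6 (decimal)
48 ÷ 6 = 8
8 × 2 = 16
Convert 0x5 (hexadecimal) → 5 (decimal)
16 × 5 = 80
80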